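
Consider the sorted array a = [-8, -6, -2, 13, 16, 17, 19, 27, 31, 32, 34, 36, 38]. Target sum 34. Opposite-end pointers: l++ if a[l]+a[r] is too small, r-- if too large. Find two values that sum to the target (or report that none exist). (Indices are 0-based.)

l=0 r=12: -8+38=30 <34, l++
l=1 r=12: -6+38=32 <34, l++
l=2 r=12: -2+38=36 >34, r--
l=2 r=11: -2+36=34, found

(-2, 36)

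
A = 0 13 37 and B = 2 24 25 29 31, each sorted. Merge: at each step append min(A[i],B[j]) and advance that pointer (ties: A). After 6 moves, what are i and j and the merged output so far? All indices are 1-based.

i=1 j=1: A[i]=0<=B[j]=2 take 0, i++
i=2 j=1: A[i]=13>B[j]=2 take 2, j++
i=2 j=2: A[i]=13<=B[j]=24 take 13, i++
i=3 j=2: A[i]=37>B[j]=24 take 24, j++
i=3 j=3: A[i]=37>B[j]=25 take 25, j++
i=3 j=4: A[i]=37>B[j]=29 take 29, j++

i=3, j=5, merged so far=[0, 2, 13, 24, 25, 29]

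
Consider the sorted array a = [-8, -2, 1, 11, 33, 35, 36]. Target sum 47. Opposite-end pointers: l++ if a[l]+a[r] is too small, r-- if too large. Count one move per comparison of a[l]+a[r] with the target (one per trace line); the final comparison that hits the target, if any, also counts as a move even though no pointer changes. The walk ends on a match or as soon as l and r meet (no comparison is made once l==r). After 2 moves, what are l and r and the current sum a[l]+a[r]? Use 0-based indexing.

l=2, r=6, sum=37

[0,6] -8+36=28 <47 → l++
[1,6] -2+36=34 <47 → l++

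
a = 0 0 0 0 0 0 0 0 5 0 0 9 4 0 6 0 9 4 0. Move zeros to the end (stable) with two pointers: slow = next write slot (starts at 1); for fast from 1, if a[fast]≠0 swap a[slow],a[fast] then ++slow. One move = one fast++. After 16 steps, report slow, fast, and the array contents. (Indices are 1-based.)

slow=5, fast=17, a=[5, 9, 4, 6, 0, 0, 0, 0, 0, 0, 0, 0, 0, 0, 0, 0, 9, 4, 0]

slow=1 fast=1: a[fast]=0, fast++
slow=1 fast=2: a[fast]=0, fast++
slow=1 fast=3: a[fast]=0, fast++
slow=1 fast=4: a[fast]=0, fast++
slow=1 fast=5: a[fast]=0, fast++
slow=1 fast=6: a[fast]=0, fast++
slow=1 fast=7: a[fast]=0, fast++
slow=1 fast=8: a[fast]=0, fast++
slow=1 fast=9: a[fast]=5≠0 swap→a[1]=5, slow++,fast++
slow=2 fast=10: a[fast]=0, fast++
slow=2 fast=11: a[fast]=0, fast++
slow=2 fast=12: a[fast]=9≠0 swap→a[2]=9, slow++,fast++
slow=3 fast=13: a[fast]=4≠0 swap→a[3]=4, slow++,fast++
slow=4 fast=14: a[fast]=0, fast++
slow=4 fast=15: a[fast]=6≠0 swap→a[4]=6, slow++,fast++
slow=5 fast=16: a[fast]=0, fast++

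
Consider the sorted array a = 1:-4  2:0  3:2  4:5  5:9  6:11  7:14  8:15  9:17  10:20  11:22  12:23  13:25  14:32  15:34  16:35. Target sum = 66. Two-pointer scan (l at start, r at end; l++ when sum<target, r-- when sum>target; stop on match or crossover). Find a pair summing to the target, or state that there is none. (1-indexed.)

(32, 34)

[1,16] -4+35=31 <66 → l++
[2,16] 0+35=35 <66 → l++
[3,16] 2+35=37 <66 → l++
[4,16] 5+35=40 <66 → l++
[5,16] 9+35=44 <66 → l++
[6,16] 11+35=46 <66 → l++
[7,16] 14+35=49 <66 → l++
[8,16] 15+35=50 <66 → l++
[9,16] 17+35=52 <66 → l++
[10,16] 20+35=55 <66 → l++
[11,16] 22+35=57 <66 → l++
[12,16] 23+35=58 <66 → l++
[13,16] 25+35=60 <66 → l++
[14,16] 32+35=67 >66 → r--
[14,15] 32+34=66 → found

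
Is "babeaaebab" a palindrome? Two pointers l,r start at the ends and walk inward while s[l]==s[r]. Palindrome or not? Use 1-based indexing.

palindrome

l=1 r=10: 'b'=='b', l++,r--
l=2 r=9: 'a'=='a', l++,r--
l=3 r=8: 'b'=='b', l++,r--
l=4 r=7: 'e'=='e', l++,r--
l=5 r=6: 'a'=='a', l++,r--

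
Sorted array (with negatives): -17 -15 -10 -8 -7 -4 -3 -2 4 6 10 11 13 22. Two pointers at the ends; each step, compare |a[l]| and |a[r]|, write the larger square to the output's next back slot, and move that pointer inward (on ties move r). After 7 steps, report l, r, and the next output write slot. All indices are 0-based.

l=0 r=13: |-17|<=|22| out[13]=484, r--
l=0 r=12: |-17|>|13| out[12]=289, l++
l=1 r=12: |-15|>|13| out[11]=225, l++
l=2 r=12: |-10|<=|13| out[10]=169, r--
l=2 r=11: |-10|<=|11| out[9]=121, r--
l=2 r=10: |-10|<=|10| out[8]=100, r--
l=2 r=9: |-10|>|6| out[7]=100, l++

l=3, r=9, next write slot=6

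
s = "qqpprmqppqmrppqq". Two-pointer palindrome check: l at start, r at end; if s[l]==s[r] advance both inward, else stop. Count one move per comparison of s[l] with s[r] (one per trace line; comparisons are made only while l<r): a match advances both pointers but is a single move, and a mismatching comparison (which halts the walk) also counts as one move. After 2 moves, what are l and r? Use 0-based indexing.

l=2, r=13

l=0 r=15: 'q'=='q', l++,r--
l=1 r=14: 'q'=='q', l++,r--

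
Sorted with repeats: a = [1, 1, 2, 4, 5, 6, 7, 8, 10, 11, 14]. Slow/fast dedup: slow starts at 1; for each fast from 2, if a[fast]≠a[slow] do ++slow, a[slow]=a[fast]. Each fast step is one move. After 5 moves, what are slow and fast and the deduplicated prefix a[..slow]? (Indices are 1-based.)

slow=5, fast=7, prefix=[1, 2, 4, 5, 6]

slow=1 fast=2: a[fast]=1=a[slow] dup, fast++
slow=1 fast=3: a[fast]=2≠a[slow]=1 write a[2]=2, slow++,fast++
slow=2 fast=4: a[fast]=4≠a[slow]=2 write a[3]=4, slow++,fast++
slow=3 fast=5: a[fast]=5≠a[slow]=4 write a[4]=5, slow++,fast++
slow=4 fast=6: a[fast]=6≠a[slow]=5 write a[5]=6, slow++,fast++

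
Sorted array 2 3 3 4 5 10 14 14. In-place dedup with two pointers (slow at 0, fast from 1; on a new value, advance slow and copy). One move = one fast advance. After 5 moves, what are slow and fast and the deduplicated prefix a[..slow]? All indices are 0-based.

slow=4, fast=6, prefix=[2, 3, 4, 5, 10]

(s=0,f=1) a[fast]=3≠a[slow]=2 write a[1]=3 → slow++,fast++
(s=1,f=2) a[fast]=3=a[slow] dup → fast++
(s=1,f=3) a[fast]=4≠a[slow]=3 write a[2]=4 → slow++,fast++
(s=2,f=4) a[fast]=5≠a[slow]=4 write a[3]=5 → slow++,fast++
(s=3,f=5) a[fast]=10≠a[slow]=5 write a[4]=10 → slow++,fast++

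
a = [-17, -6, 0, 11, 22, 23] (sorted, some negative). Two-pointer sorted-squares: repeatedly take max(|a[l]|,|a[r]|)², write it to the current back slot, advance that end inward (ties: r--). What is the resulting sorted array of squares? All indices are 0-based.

[0, 36, 121, 289, 484, 529]

[0,5] |-17|<=|23| out[5]=529 → r--
[0,4] |-17|<=|22| out[4]=484 → r--
[0,3] |-17|>|11| out[3]=289 → l++
[1,3] |-6|<=|11| out[2]=121 → r--
[1,2] |-6|>|0| out[1]=36 → l++
[2,2] |0|<=|0| out[0]=0 → r--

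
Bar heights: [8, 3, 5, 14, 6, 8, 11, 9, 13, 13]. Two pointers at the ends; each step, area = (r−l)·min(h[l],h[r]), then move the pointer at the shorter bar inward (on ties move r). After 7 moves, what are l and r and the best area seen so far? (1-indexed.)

l=4, r=6, best area=78

[1,10] min(8,13)*9=72 best=72 * → l++
[2,10] min(3,13)*8=24 best=72 → l++
[3,10] min(5,13)*7=35 best=72 → l++
[4,10] min(14,13)*6=78 best=78 * → r--
[4,9] min(14,13)*5=65 best=78 → r--
[4,8] min(14,9)*4=36 best=78 → r--
[4,7] min(14,11)*3=33 best=78 → r--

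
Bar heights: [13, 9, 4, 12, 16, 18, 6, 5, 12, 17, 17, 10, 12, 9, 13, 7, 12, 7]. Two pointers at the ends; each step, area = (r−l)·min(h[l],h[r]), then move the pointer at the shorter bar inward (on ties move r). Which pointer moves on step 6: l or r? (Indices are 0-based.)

l=0 r=17: min(13,7)*17=119 best=119 *, r--
l=0 r=16: min(13,12)*16=192 best=192 *, r--
l=0 r=15: min(13,7)*15=105 best=192, r--
l=0 r=14: min(13,13)*14=182 best=192, r--
l=0 r=13: min(13,9)*13=117 best=192, r--
l=0 r=12: min(13,12)*12=144 best=192, r--

r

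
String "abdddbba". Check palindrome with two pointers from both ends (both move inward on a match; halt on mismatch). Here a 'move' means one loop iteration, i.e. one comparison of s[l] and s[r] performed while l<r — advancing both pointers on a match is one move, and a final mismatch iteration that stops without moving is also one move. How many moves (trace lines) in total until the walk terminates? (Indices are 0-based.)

[0,7] 'a'=='a' → l++,r--
[1,6] 'b'=='b' → l++,r--
[2,5] 'd'!='b' → stop

3 moves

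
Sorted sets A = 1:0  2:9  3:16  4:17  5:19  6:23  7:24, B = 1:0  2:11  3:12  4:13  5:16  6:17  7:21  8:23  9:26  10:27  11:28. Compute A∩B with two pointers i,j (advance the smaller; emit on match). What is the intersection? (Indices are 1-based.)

intersection = [0, 16, 17, 23]

i=1 j=1: 0==0 emit, i++,j++
i=2 j=2: 9<11, i++
i=3 j=2: 16>11, j++
i=3 j=3: 16>12, j++
i=3 j=4: 16>13, j++
i=3 j=5: 16==16 emit, i++,j++
i=4 j=6: 17==17 emit, i++,j++
i=5 j=7: 19<21, i++
i=6 j=7: 23>21, j++
i=6 j=8: 23==23 emit, i++,j++
i=7 j=9: 24<26, i++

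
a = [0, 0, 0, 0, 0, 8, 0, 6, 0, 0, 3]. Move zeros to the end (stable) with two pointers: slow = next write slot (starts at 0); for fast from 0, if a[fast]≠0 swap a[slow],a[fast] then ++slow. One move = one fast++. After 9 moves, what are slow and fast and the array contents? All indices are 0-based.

slow=2, fast=9, a=[8, 6, 0, 0, 0, 0, 0, 0, 0, 0, 3]

(s=0,f=0) a[fast]=0 → fast++
(s=0,f=1) a[fast]=0 → fast++
(s=0,f=2) a[fast]=0 → fast++
(s=0,f=3) a[fast]=0 → fast++
(s=0,f=4) a[fast]=0 → fast++
(s=0,f=5) a[fast]=8≠0 swap→a[0]=8 → slow++,fast++
(s=1,f=6) a[fast]=0 → fast++
(s=1,f=7) a[fast]=6≠0 swap→a[1]=6 → slow++,fast++
(s=2,f=8) a[fast]=0 → fast++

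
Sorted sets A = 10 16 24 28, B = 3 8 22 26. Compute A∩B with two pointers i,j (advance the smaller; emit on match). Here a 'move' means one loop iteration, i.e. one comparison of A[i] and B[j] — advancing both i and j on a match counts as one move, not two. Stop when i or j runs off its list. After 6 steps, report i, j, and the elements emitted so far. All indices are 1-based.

i=4, j=4, emitted=[]

[i=1,j=1] 10>3 → j++
[i=1,j=2] 10>8 → j++
[i=1,j=3] 10<22 → i++
[i=2,j=3] 16<22 → i++
[i=3,j=3] 24>22 → j++
[i=3,j=4] 24<26 → i++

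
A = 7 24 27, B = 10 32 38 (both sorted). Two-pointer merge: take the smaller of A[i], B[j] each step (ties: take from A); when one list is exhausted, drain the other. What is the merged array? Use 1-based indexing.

i=1 j=1: A[i]=7<=B[j]=10 take 7, i++
i=2 j=1: A[i]=24>B[j]=10 take 10, j++
i=2 j=2: A[i]=24<=B[j]=32 take 24, i++
i=3 j=2: A[i]=27<=B[j]=32 take 27, i++
i=4 j=2: A done, take B[j]=32, j++
i=4 j=3: A done, take B[j]=38, j++

[7, 10, 24, 27, 32, 38]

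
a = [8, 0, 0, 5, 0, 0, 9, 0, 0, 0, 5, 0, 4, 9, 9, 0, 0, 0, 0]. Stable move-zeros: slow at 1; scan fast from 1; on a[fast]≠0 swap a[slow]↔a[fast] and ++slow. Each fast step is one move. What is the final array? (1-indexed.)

[8, 5, 9, 5, 4, 9, 9, 0, 0, 0, 0, 0, 0, 0, 0, 0, 0, 0, 0]

slow=1 fast=1: a[fast]=8≠0 swap→a[1]=8, slow++,fast++
slow=2 fast=2: a[fast]=0, fast++
slow=2 fast=3: a[fast]=0, fast++
slow=2 fast=4: a[fast]=5≠0 swap→a[2]=5, slow++,fast++
slow=3 fast=5: a[fast]=0, fast++
slow=3 fast=6: a[fast]=0, fast++
slow=3 fast=7: a[fast]=9≠0 swap→a[3]=9, slow++,fast++
slow=4 fast=8: a[fast]=0, fast++
slow=4 fast=9: a[fast]=0, fast++
slow=4 fast=10: a[fast]=0, fast++
slow=4 fast=11: a[fast]=5≠0 swap→a[4]=5, slow++,fast++
slow=5 fast=12: a[fast]=0, fast++
slow=5 fast=13: a[fast]=4≠0 swap→a[5]=4, slow++,fast++
slow=6 fast=14: a[fast]=9≠0 swap→a[6]=9, slow++,fast++
slow=7 fast=15: a[fast]=9≠0 swap→a[7]=9, slow++,fast++
slow=8 fast=16: a[fast]=0, fast++
slow=8 fast=17: a[fast]=0, fast++
slow=8 fast=18: a[fast]=0, fast++
slow=8 fast=19: a[fast]=0, fast++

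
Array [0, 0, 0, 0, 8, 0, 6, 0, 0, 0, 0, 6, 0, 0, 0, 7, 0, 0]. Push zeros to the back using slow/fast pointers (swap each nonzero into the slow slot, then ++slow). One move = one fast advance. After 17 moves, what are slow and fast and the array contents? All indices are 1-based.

slow=5, fast=18, a=[8, 6, 6, 7, 0, 0, 0, 0, 0, 0, 0, 0, 0, 0, 0, 0, 0, 0]

(s=1,f=1) a[fast]=0 → fast++
(s=1,f=2) a[fast]=0 → fast++
(s=1,f=3) a[fast]=0 → fast++
(s=1,f=4) a[fast]=0 → fast++
(s=1,f=5) a[fast]=8≠0 swap→a[1]=8 → slow++,fast++
(s=2,f=6) a[fast]=0 → fast++
(s=2,f=7) a[fast]=6≠0 swap→a[2]=6 → slow++,fast++
(s=3,f=8) a[fast]=0 → fast++
(s=3,f=9) a[fast]=0 → fast++
(s=3,f=10) a[fast]=0 → fast++
(s=3,f=11) a[fast]=0 → fast++
(s=3,f=12) a[fast]=6≠0 swap→a[3]=6 → slow++,fast++
(s=4,f=13) a[fast]=0 → fast++
(s=4,f=14) a[fast]=0 → fast++
(s=4,f=15) a[fast]=0 → fast++
(s=4,f=16) a[fast]=7≠0 swap→a[4]=7 → slow++,fast++
(s=5,f=17) a[fast]=0 → fast++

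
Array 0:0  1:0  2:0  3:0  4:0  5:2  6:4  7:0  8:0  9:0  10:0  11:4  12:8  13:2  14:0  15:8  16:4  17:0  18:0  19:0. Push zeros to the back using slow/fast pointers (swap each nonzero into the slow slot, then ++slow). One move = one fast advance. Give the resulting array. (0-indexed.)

slow=0 fast=0: a[fast]=0, fast++
slow=0 fast=1: a[fast]=0, fast++
slow=0 fast=2: a[fast]=0, fast++
slow=0 fast=3: a[fast]=0, fast++
slow=0 fast=4: a[fast]=0, fast++
slow=0 fast=5: a[fast]=2≠0 swap→a[0]=2, slow++,fast++
slow=1 fast=6: a[fast]=4≠0 swap→a[1]=4, slow++,fast++
slow=2 fast=7: a[fast]=0, fast++
slow=2 fast=8: a[fast]=0, fast++
slow=2 fast=9: a[fast]=0, fast++
slow=2 fast=10: a[fast]=0, fast++
slow=2 fast=11: a[fast]=4≠0 swap→a[2]=4, slow++,fast++
slow=3 fast=12: a[fast]=8≠0 swap→a[3]=8, slow++,fast++
slow=4 fast=13: a[fast]=2≠0 swap→a[4]=2, slow++,fast++
slow=5 fast=14: a[fast]=0, fast++
slow=5 fast=15: a[fast]=8≠0 swap→a[5]=8, slow++,fast++
slow=6 fast=16: a[fast]=4≠0 swap→a[6]=4, slow++,fast++
slow=7 fast=17: a[fast]=0, fast++
slow=7 fast=18: a[fast]=0, fast++
slow=7 fast=19: a[fast]=0, fast++

[2, 4, 4, 8, 2, 8, 4, 0, 0, 0, 0, 0, 0, 0, 0, 0, 0, 0, 0, 0]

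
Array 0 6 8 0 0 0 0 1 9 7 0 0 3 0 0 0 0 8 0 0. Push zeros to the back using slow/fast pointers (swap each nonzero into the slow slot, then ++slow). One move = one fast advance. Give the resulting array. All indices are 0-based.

slow=0 fast=0: a[fast]=0, fast++
slow=0 fast=1: a[fast]=6≠0 swap→a[0]=6, slow++,fast++
slow=1 fast=2: a[fast]=8≠0 swap→a[1]=8, slow++,fast++
slow=2 fast=3: a[fast]=0, fast++
slow=2 fast=4: a[fast]=0, fast++
slow=2 fast=5: a[fast]=0, fast++
slow=2 fast=6: a[fast]=0, fast++
slow=2 fast=7: a[fast]=1≠0 swap→a[2]=1, slow++,fast++
slow=3 fast=8: a[fast]=9≠0 swap→a[3]=9, slow++,fast++
slow=4 fast=9: a[fast]=7≠0 swap→a[4]=7, slow++,fast++
slow=5 fast=10: a[fast]=0, fast++
slow=5 fast=11: a[fast]=0, fast++
slow=5 fast=12: a[fast]=3≠0 swap→a[5]=3, slow++,fast++
slow=6 fast=13: a[fast]=0, fast++
slow=6 fast=14: a[fast]=0, fast++
slow=6 fast=15: a[fast]=0, fast++
slow=6 fast=16: a[fast]=0, fast++
slow=6 fast=17: a[fast]=8≠0 swap→a[6]=8, slow++,fast++
slow=7 fast=18: a[fast]=0, fast++
slow=7 fast=19: a[fast]=0, fast++

[6, 8, 1, 9, 7, 3, 8, 0, 0, 0, 0, 0, 0, 0, 0, 0, 0, 0, 0, 0]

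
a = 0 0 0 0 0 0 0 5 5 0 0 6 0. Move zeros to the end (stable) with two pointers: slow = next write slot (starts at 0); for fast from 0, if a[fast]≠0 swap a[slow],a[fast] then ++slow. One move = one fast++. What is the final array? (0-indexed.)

[5, 5, 6, 0, 0, 0, 0, 0, 0, 0, 0, 0, 0]

slow=0 fast=0: a[fast]=0, fast++
slow=0 fast=1: a[fast]=0, fast++
slow=0 fast=2: a[fast]=0, fast++
slow=0 fast=3: a[fast]=0, fast++
slow=0 fast=4: a[fast]=0, fast++
slow=0 fast=5: a[fast]=0, fast++
slow=0 fast=6: a[fast]=0, fast++
slow=0 fast=7: a[fast]=5≠0 swap→a[0]=5, slow++,fast++
slow=1 fast=8: a[fast]=5≠0 swap→a[1]=5, slow++,fast++
slow=2 fast=9: a[fast]=0, fast++
slow=2 fast=10: a[fast]=0, fast++
slow=2 fast=11: a[fast]=6≠0 swap→a[2]=6, slow++,fast++
slow=3 fast=12: a[fast]=0, fast++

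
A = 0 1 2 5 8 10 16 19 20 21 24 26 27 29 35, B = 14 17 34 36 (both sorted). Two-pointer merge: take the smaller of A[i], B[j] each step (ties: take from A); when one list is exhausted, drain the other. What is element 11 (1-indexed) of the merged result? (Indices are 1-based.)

[i=1,j=1] A[i]=0<=B[j]=14 take 0 → i++
[i=2,j=1] A[i]=1<=B[j]=14 take 1 → i++
[i=3,j=1] A[i]=2<=B[j]=14 take 2 → i++
[i=4,j=1] A[i]=5<=B[j]=14 take 5 → i++
[i=5,j=1] A[i]=8<=B[j]=14 take 8 → i++
[i=6,j=1] A[i]=10<=B[j]=14 take 10 → i++
[i=7,j=1] A[i]=16>B[j]=14 take 14 → j++
[i=7,j=2] A[i]=16<=B[j]=17 take 16 → i++
[i=8,j=2] A[i]=19>B[j]=17 take 17 → j++
[i=8,j=3] A[i]=19<=B[j]=34 take 19 → i++
[i=9,j=3] A[i]=20<=B[j]=34 take 20 → i++
[i=10,j=3] A[i]=21<=B[j]=34 take 21 → i++
[i=11,j=3] A[i]=24<=B[j]=34 take 24 → i++
[i=12,j=3] A[i]=26<=B[j]=34 take 26 → i++
[i=13,j=3] A[i]=27<=B[j]=34 take 27 → i++
[i=14,j=3] A[i]=29<=B[j]=34 take 29 → i++
[i=15,j=3] A[i]=35>B[j]=34 take 34 → j++
[i=15,j=4] A[i]=35<=B[j]=36 take 35 → i++
[i=16,j=4] A done, take B[j]=36 → j++

merged[11] = 20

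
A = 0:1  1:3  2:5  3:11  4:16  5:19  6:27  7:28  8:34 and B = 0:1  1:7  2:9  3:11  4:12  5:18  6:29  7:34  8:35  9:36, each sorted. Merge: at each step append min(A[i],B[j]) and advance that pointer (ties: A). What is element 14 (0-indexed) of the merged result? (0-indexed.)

i=0 j=0: A[i]=1<=B[j]=1 take 1, i++
i=1 j=0: A[i]=3>B[j]=1 take 1, j++
i=1 j=1: A[i]=3<=B[j]=7 take 3, i++
i=2 j=1: A[i]=5<=B[j]=7 take 5, i++
i=3 j=1: A[i]=11>B[j]=7 take 7, j++
i=3 j=2: A[i]=11>B[j]=9 take 9, j++
i=3 j=3: A[i]=11<=B[j]=11 take 11, i++
i=4 j=3: A[i]=16>B[j]=11 take 11, j++
i=4 j=4: A[i]=16>B[j]=12 take 12, j++
i=4 j=5: A[i]=16<=B[j]=18 take 16, i++
i=5 j=5: A[i]=19>B[j]=18 take 18, j++
i=5 j=6: A[i]=19<=B[j]=29 take 19, i++
i=6 j=6: A[i]=27<=B[j]=29 take 27, i++
i=7 j=6: A[i]=28<=B[j]=29 take 28, i++
i=8 j=6: A[i]=34>B[j]=29 take 29, j++
i=8 j=7: A[i]=34<=B[j]=34 take 34, i++
i=9 j=7: A done, take B[j]=34, j++
i=9 j=8: A done, take B[j]=35, j++
i=9 j=9: A done, take B[j]=36, j++

merged[14] = 29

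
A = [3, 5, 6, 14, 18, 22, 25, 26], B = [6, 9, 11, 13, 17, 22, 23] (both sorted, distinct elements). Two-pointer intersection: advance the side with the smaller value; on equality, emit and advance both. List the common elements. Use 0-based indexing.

i=0 j=0: 3<6, i++
i=1 j=0: 5<6, i++
i=2 j=0: 6==6 emit, i++,j++
i=3 j=1: 14>9, j++
i=3 j=2: 14>11, j++
i=3 j=3: 14>13, j++
i=3 j=4: 14<17, i++
i=4 j=4: 18>17, j++
i=4 j=5: 18<22, i++
i=5 j=5: 22==22 emit, i++,j++
i=6 j=6: 25>23, j++

intersection = [6, 22]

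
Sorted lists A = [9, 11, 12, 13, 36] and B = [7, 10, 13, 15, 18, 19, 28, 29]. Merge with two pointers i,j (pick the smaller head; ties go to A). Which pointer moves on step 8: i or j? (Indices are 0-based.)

[i=0,j=0] A[i]=9>B[j]=7 take 7 → j++
[i=0,j=1] A[i]=9<=B[j]=10 take 9 → i++
[i=1,j=1] A[i]=11>B[j]=10 take 10 → j++
[i=1,j=2] A[i]=11<=B[j]=13 take 11 → i++
[i=2,j=2] A[i]=12<=B[j]=13 take 12 → i++
[i=3,j=2] A[i]=13<=B[j]=13 take 13 → i++
[i=4,j=2] A[i]=36>B[j]=13 take 13 → j++
[i=4,j=3] A[i]=36>B[j]=15 take 15 → j++

j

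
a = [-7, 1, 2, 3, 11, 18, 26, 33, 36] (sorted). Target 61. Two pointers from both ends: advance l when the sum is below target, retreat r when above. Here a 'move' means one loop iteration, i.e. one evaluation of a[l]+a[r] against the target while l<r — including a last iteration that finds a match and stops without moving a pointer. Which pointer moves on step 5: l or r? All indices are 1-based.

l

l=1 r=9: -7+36=29 <61, l++
l=2 r=9: 1+36=37 <61, l++
l=3 r=9: 2+36=38 <61, l++
l=4 r=9: 3+36=39 <61, l++
l=5 r=9: 11+36=47 <61, l++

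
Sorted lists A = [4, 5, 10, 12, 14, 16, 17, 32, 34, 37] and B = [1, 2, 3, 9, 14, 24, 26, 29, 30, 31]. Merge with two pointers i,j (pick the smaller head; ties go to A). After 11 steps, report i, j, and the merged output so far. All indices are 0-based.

i=6, j=5, merged so far=[1, 2, 3, 4, 5, 9, 10, 12, 14, 14, 16]

[i=0,j=0] A[i]=4>B[j]=1 take 1 → j++
[i=0,j=1] A[i]=4>B[j]=2 take 2 → j++
[i=0,j=2] A[i]=4>B[j]=3 take 3 → j++
[i=0,j=3] A[i]=4<=B[j]=9 take 4 → i++
[i=1,j=3] A[i]=5<=B[j]=9 take 5 → i++
[i=2,j=3] A[i]=10>B[j]=9 take 9 → j++
[i=2,j=4] A[i]=10<=B[j]=14 take 10 → i++
[i=3,j=4] A[i]=12<=B[j]=14 take 12 → i++
[i=4,j=4] A[i]=14<=B[j]=14 take 14 → i++
[i=5,j=4] A[i]=16>B[j]=14 take 14 → j++
[i=5,j=5] A[i]=16<=B[j]=24 take 16 → i++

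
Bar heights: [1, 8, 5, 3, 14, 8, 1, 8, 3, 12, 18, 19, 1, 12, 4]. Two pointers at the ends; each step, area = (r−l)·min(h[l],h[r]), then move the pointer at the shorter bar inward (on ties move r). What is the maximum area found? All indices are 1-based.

max area = 108

l=1 r=15: min(1,4)*14=14 best=14 *, l++
l=2 r=15: min(8,4)*13=52 best=52 *, r--
l=2 r=14: min(8,12)*12=96 best=96 *, l++
l=3 r=14: min(5,12)*11=55 best=96, l++
l=4 r=14: min(3,12)*10=30 best=96, l++
l=5 r=14: min(14,12)*9=108 best=108 *, r--
l=5 r=13: min(14,1)*8=8 best=108, r--
l=5 r=12: min(14,19)*7=98 best=108, l++
l=6 r=12: min(8,19)*6=48 best=108, l++
l=7 r=12: min(1,19)*5=5 best=108, l++
l=8 r=12: min(8,19)*4=32 best=108, l++
l=9 r=12: min(3,19)*3=9 best=108, l++
l=10 r=12: min(12,19)*2=24 best=108, l++
l=11 r=12: min(18,19)*1=18 best=108, l++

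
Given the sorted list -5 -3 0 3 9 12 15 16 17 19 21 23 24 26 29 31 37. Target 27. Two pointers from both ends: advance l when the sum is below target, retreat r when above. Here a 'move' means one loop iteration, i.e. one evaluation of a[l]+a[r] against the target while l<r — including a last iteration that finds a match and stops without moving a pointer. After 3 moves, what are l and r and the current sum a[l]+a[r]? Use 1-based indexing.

l=1 r=17: -5+37=32 >27, r--
l=1 r=16: -5+31=26 <27, l++
l=2 r=16: -3+31=28 >27, r--

l=2, r=15, sum=26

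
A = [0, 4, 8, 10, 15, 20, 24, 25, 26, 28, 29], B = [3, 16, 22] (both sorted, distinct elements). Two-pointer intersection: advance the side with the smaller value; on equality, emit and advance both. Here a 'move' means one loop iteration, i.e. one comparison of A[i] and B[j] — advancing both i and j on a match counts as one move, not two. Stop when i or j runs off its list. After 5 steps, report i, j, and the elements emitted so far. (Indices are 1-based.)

[i=1,j=1] 0<3 → i++
[i=2,j=1] 4>3 → j++
[i=2,j=2] 4<16 → i++
[i=3,j=2] 8<16 → i++
[i=4,j=2] 10<16 → i++

i=5, j=2, emitted=[]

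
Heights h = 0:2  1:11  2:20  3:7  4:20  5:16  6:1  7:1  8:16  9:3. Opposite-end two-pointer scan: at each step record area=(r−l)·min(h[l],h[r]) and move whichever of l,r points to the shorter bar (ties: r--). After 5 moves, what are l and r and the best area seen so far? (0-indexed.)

l=2, r=6, best area=96

[0,9] min(2,3)*9=18 best=18 * → l++
[1,9] min(11,3)*8=24 best=24 * → r--
[1,8] min(11,16)*7=77 best=77 * → l++
[2,8] min(20,16)*6=96 best=96 * → r--
[2,7] min(20,1)*5=5 best=96 → r--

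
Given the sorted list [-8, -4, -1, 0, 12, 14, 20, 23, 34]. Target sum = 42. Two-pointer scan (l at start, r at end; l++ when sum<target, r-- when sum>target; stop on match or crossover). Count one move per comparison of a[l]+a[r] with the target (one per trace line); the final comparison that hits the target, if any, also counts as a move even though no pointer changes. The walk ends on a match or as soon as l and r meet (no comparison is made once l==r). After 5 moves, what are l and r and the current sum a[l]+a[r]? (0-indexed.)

l=4, r=7, sum=35

l=0 r=8: -8+34=26 <42, l++
l=1 r=8: -4+34=30 <42, l++
l=2 r=8: -1+34=33 <42, l++
l=3 r=8: 0+34=34 <42, l++
l=4 r=8: 12+34=46 >42, r--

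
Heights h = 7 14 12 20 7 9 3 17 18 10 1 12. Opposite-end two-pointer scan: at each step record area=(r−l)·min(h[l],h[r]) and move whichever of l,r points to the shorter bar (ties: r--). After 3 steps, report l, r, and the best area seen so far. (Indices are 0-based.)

l=1, r=9, best area=120

[0,11] min(7,12)*11=77 best=77 * → l++
[1,11] min(14,12)*10=120 best=120 * → r--
[1,10] min(14,1)*9=9 best=120 → r--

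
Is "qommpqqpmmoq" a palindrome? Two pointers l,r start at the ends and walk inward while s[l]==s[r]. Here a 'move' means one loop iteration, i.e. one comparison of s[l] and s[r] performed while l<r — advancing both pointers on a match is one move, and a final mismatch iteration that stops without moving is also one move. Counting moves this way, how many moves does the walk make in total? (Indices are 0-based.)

6 moves

[0,11] 'q'=='q' → l++,r--
[1,10] 'o'=='o' → l++,r--
[2,9] 'm'=='m' → l++,r--
[3,8] 'm'=='m' → l++,r--
[4,7] 'p'=='p' → l++,r--
[5,6] 'q'=='q' → l++,r--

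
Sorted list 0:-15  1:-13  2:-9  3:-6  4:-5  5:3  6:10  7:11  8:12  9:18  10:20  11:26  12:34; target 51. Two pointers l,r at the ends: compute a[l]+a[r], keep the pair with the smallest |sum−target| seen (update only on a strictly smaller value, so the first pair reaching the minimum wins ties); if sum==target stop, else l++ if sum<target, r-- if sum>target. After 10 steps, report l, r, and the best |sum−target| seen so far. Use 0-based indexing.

l=9, r=11, best |Δ|=1

[0,12] -15+34=19 d=32 * → l++
[1,12] -13+34=21 d=30 * → l++
[2,12] -9+34=25 d=26 * → l++
[3,12] -6+34=28 d=23 * → l++
[4,12] -5+34=29 d=22 * → l++
[5,12] 3+34=37 d=14 * → l++
[6,12] 10+34=44 d=7 * → l++
[7,12] 11+34=45 d=6 * → l++
[8,12] 12+34=46 d=5 * → l++
[9,12] 18+34=52 d=1 * → r--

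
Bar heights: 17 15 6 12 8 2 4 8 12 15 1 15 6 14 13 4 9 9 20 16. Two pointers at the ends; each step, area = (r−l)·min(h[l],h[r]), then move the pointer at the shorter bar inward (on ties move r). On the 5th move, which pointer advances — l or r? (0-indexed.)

l

l=0 r=19: min(17,16)*19=304 best=304 *, r--
l=0 r=18: min(17,20)*18=306 best=306 *, l++
l=1 r=18: min(15,20)*17=255 best=306, l++
l=2 r=18: min(6,20)*16=96 best=306, l++
l=3 r=18: min(12,20)*15=180 best=306, l++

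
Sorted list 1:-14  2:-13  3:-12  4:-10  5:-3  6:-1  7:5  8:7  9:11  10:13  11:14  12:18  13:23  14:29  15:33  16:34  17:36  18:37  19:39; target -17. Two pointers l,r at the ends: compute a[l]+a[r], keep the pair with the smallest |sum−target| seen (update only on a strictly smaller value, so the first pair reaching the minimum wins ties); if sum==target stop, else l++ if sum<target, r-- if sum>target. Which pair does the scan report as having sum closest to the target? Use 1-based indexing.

l=1 r=19: -14+39=25 d=42 *, r--
l=1 r=18: -14+37=23 d=40 *, r--
l=1 r=17: -14+36=22 d=39 *, r--
l=1 r=16: -14+34=20 d=37 *, r--
l=1 r=15: -14+33=19 d=36 *, r--
l=1 r=14: -14+29=15 d=32 *, r--
l=1 r=13: -14+23=9 d=26 *, r--
l=1 r=12: -14+18=4 d=21 *, r--
l=1 r=11: -14+14=0 d=17 *, r--
l=1 r=10: -14+13=-1 d=16 *, r--
l=1 r=9: -14+11=-3 d=14 *, r--
l=1 r=8: -14+7=-7 d=10 *, r--
l=1 r=7: -14+5=-9 d=8 *, r--
l=1 r=6: -14+-1=-15 d=2 *, r--
l=1 r=5: -14+-3=-17 d=0 *, stop

pair (-14, -3) with sum -17 (|Δ|=0)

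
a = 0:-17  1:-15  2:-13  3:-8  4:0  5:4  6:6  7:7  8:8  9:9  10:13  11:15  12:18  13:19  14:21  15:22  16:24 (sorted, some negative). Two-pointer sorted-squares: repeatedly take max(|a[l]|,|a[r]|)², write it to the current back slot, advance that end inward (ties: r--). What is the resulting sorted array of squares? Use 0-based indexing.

[0, 16, 36, 49, 64, 64, 81, 169, 169, 225, 225, 289, 324, 361, 441, 484, 576]

[0,16] |-17|<=|24| out[16]=576 → r--
[0,15] |-17|<=|22| out[15]=484 → r--
[0,14] |-17|<=|21| out[14]=441 → r--
[0,13] |-17|<=|19| out[13]=361 → r--
[0,12] |-17|<=|18| out[12]=324 → r--
[0,11] |-17|>|15| out[11]=289 → l++
[1,11] |-15|<=|15| out[10]=225 → r--
[1,10] |-15|>|13| out[9]=225 → l++
[2,10] |-13|<=|13| out[8]=169 → r--
[2,9] |-13|>|9| out[7]=169 → l++
[3,9] |-8|<=|9| out[6]=81 → r--
[3,8] |-8|<=|8| out[5]=64 → r--
[3,7] |-8|>|7| out[4]=64 → l++
[4,7] |0|<=|7| out[3]=49 → r--
[4,6] |0|<=|6| out[2]=36 → r--
[4,5] |0|<=|4| out[1]=16 → r--
[4,4] |0|<=|0| out[0]=0 → r--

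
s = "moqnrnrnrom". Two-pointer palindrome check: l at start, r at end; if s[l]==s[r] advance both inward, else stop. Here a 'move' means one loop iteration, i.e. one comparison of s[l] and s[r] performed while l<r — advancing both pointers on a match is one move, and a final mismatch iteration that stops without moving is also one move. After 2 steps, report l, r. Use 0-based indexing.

l=0 r=10: 'm'=='m', l++,r--
l=1 r=9: 'o'=='o', l++,r--

l=2, r=8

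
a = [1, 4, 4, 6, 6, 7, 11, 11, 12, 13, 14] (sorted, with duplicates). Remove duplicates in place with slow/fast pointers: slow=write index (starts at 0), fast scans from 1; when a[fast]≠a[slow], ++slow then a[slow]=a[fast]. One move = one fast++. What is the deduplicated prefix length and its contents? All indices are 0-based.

slow=0 fast=1: a[fast]=4≠a[slow]=1 write a[1]=4, slow++,fast++
slow=1 fast=2: a[fast]=4=a[slow] dup, fast++
slow=1 fast=3: a[fast]=6≠a[slow]=4 write a[2]=6, slow++,fast++
slow=2 fast=4: a[fast]=6=a[slow] dup, fast++
slow=2 fast=5: a[fast]=7≠a[slow]=6 write a[3]=7, slow++,fast++
slow=3 fast=6: a[fast]=11≠a[slow]=7 write a[4]=11, slow++,fast++
slow=4 fast=7: a[fast]=11=a[slow] dup, fast++
slow=4 fast=8: a[fast]=12≠a[slow]=11 write a[5]=12, slow++,fast++
slow=5 fast=9: a[fast]=13≠a[slow]=12 write a[6]=13, slow++,fast++
slow=6 fast=10: a[fast]=14≠a[slow]=13 write a[7]=14, slow++,fast++

length 8; prefix = [1, 4, 6, 7, 11, 12, 13, 14]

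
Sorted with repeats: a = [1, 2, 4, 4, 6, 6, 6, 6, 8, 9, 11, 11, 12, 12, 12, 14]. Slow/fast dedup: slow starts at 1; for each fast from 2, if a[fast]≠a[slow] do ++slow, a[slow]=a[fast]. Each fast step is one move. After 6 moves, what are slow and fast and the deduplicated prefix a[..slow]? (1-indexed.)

(s=1,f=2) a[fast]=2≠a[slow]=1 write a[2]=2 → slow++,fast++
(s=2,f=3) a[fast]=4≠a[slow]=2 write a[3]=4 → slow++,fast++
(s=3,f=4) a[fast]=4=a[slow] dup → fast++
(s=3,f=5) a[fast]=6≠a[slow]=4 write a[4]=6 → slow++,fast++
(s=4,f=6) a[fast]=6=a[slow] dup → fast++
(s=4,f=7) a[fast]=6=a[slow] dup → fast++

slow=4, fast=8, prefix=[1, 2, 4, 6]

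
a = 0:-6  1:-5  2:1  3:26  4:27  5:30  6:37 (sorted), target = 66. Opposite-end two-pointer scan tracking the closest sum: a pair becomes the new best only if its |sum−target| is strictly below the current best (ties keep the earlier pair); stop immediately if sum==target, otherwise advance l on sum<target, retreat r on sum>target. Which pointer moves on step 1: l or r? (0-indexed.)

[0,6] -6+37=31 d=35 * → l++

l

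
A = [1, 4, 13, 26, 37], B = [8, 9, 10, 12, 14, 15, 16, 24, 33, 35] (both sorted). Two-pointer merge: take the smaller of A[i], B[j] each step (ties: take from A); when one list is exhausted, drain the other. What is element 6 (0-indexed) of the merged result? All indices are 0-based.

merged[6] = 13

[i=0,j=0] A[i]=1<=B[j]=8 take 1 → i++
[i=1,j=0] A[i]=4<=B[j]=8 take 4 → i++
[i=2,j=0] A[i]=13>B[j]=8 take 8 → j++
[i=2,j=1] A[i]=13>B[j]=9 take 9 → j++
[i=2,j=2] A[i]=13>B[j]=10 take 10 → j++
[i=2,j=3] A[i]=13>B[j]=12 take 12 → j++
[i=2,j=4] A[i]=13<=B[j]=14 take 13 → i++
[i=3,j=4] A[i]=26>B[j]=14 take 14 → j++
[i=3,j=5] A[i]=26>B[j]=15 take 15 → j++
[i=3,j=6] A[i]=26>B[j]=16 take 16 → j++
[i=3,j=7] A[i]=26>B[j]=24 take 24 → j++
[i=3,j=8] A[i]=26<=B[j]=33 take 26 → i++
[i=4,j=8] A[i]=37>B[j]=33 take 33 → j++
[i=4,j=9] A[i]=37>B[j]=35 take 35 → j++
[i=4,j=10] B done, take A[i]=37 → i++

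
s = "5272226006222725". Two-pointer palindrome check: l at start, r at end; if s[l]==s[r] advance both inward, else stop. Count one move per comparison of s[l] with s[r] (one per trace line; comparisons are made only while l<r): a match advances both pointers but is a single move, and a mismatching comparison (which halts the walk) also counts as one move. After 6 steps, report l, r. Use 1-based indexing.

[1,16] '5'=='5' → l++,r--
[2,15] '2'=='2' → l++,r--
[3,14] '7'=='7' → l++,r--
[4,13] '2'=='2' → l++,r--
[5,12] '2'=='2' → l++,r--
[6,11] '2'=='2' → l++,r--

l=7, r=10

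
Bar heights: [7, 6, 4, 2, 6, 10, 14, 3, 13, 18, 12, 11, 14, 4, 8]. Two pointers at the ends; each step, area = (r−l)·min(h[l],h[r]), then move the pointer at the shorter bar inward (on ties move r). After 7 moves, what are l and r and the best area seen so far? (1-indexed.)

[1,15] min(7,8)*14=98 best=98 * → l++
[2,15] min(6,8)*13=78 best=98 → l++
[3,15] min(4,8)*12=48 best=98 → l++
[4,15] min(2,8)*11=22 best=98 → l++
[5,15] min(6,8)*10=60 best=98 → l++
[6,15] min(10,8)*9=72 best=98 → r--
[6,14] min(10,4)*8=32 best=98 → r--

l=6, r=13, best area=98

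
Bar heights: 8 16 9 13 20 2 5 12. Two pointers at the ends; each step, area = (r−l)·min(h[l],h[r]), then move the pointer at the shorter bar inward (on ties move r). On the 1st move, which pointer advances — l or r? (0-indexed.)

l=0 r=7: min(8,12)*7=56 best=56 *, l++

l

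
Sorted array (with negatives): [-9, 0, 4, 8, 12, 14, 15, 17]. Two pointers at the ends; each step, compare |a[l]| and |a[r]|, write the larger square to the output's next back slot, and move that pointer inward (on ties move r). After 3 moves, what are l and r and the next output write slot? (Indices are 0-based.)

l=0, r=4, next write slot=4

l=0 r=7: |-9|<=|17| out[7]=289, r--
l=0 r=6: |-9|<=|15| out[6]=225, r--
l=0 r=5: |-9|<=|14| out[5]=196, r--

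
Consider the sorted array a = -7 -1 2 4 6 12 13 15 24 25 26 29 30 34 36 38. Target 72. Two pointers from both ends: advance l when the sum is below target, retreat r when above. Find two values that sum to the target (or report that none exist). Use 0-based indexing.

(34, 38)

[0,15] -7+38=31 <72 → l++
[1,15] -1+38=37 <72 → l++
[2,15] 2+38=40 <72 → l++
[3,15] 4+38=42 <72 → l++
[4,15] 6+38=44 <72 → l++
[5,15] 12+38=50 <72 → l++
[6,15] 13+38=51 <72 → l++
[7,15] 15+38=53 <72 → l++
[8,15] 24+38=62 <72 → l++
[9,15] 25+38=63 <72 → l++
[10,15] 26+38=64 <72 → l++
[11,15] 29+38=67 <72 → l++
[12,15] 30+38=68 <72 → l++
[13,15] 34+38=72 → found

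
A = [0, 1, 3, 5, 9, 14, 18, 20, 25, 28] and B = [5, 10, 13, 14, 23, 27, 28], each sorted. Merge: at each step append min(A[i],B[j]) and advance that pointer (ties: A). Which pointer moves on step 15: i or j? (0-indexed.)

i=0 j=0: A[i]=0<=B[j]=5 take 0, i++
i=1 j=0: A[i]=1<=B[j]=5 take 1, i++
i=2 j=0: A[i]=3<=B[j]=5 take 3, i++
i=3 j=0: A[i]=5<=B[j]=5 take 5, i++
i=4 j=0: A[i]=9>B[j]=5 take 5, j++
i=4 j=1: A[i]=9<=B[j]=10 take 9, i++
i=5 j=1: A[i]=14>B[j]=10 take 10, j++
i=5 j=2: A[i]=14>B[j]=13 take 13, j++
i=5 j=3: A[i]=14<=B[j]=14 take 14, i++
i=6 j=3: A[i]=18>B[j]=14 take 14, j++
i=6 j=4: A[i]=18<=B[j]=23 take 18, i++
i=7 j=4: A[i]=20<=B[j]=23 take 20, i++
i=8 j=4: A[i]=25>B[j]=23 take 23, j++
i=8 j=5: A[i]=25<=B[j]=27 take 25, i++
i=9 j=5: A[i]=28>B[j]=27 take 27, j++

j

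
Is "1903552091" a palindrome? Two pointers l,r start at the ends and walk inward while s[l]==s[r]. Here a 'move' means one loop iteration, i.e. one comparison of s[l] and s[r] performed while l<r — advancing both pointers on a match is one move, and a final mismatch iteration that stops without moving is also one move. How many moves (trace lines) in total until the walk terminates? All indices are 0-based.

[0,9] '1'=='1' → l++,r--
[1,8] '9'=='9' → l++,r--
[2,7] '0'=='0' → l++,r--
[3,6] '3'!='2' → stop

4 moves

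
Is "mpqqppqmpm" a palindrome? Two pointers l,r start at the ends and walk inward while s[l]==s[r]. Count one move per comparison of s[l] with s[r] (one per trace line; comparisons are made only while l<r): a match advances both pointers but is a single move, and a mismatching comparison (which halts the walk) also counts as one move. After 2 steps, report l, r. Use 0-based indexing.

l=0 r=9: 'm'=='m', l++,r--
l=1 r=8: 'p'=='p', l++,r--

l=2, r=7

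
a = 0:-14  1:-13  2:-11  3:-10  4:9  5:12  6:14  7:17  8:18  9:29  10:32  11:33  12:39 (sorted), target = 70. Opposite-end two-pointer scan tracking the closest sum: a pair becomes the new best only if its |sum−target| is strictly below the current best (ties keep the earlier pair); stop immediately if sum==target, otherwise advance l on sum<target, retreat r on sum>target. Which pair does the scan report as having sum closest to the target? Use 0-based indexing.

l=0 r=12: -14+39=25 d=45 *, l++
l=1 r=12: -13+39=26 d=44 *, l++
l=2 r=12: -11+39=28 d=42 *, l++
l=3 r=12: -10+39=29 d=41 *, l++
l=4 r=12: 9+39=48 d=22 *, l++
l=5 r=12: 12+39=51 d=19 *, l++
l=6 r=12: 14+39=53 d=17 *, l++
l=7 r=12: 17+39=56 d=14 *, l++
l=8 r=12: 18+39=57 d=13 *, l++
l=9 r=12: 29+39=68 d=2 *, l++
l=10 r=12: 32+39=71 d=1 *, r--
l=10 r=11: 32+33=65 d=5, l++

pair (32, 39) with sum 71 (|Δ|=1)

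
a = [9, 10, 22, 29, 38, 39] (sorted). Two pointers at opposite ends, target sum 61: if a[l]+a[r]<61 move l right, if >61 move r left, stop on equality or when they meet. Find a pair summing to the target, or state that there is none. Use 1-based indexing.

[1,6] 9+39=48 <61 → l++
[2,6] 10+39=49 <61 → l++
[3,6] 22+39=61 → found

(22, 39)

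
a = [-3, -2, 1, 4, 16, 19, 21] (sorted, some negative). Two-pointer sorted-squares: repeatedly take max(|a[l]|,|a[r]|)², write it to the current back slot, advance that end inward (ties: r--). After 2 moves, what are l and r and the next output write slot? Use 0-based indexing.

[0,6] |-3|<=|21| out[6]=441 → r--
[0,5] |-3|<=|19| out[5]=361 → r--

l=0, r=4, next write slot=4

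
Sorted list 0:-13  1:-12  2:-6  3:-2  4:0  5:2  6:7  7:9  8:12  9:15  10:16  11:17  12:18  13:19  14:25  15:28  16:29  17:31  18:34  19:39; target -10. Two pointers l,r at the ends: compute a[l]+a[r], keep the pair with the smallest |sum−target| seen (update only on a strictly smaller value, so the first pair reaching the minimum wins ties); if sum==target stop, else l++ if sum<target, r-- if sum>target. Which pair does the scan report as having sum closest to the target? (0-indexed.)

pair (-12, 2) with sum -10 (|Δ|=0)

[0,19] -13+39=26 d=36 * → r--
[0,18] -13+34=21 d=31 * → r--
[0,17] -13+31=18 d=28 * → r--
[0,16] -13+29=16 d=26 * → r--
[0,15] -13+28=15 d=25 * → r--
[0,14] -13+25=12 d=22 * → r--
[0,13] -13+19=6 d=16 * → r--
[0,12] -13+18=5 d=15 * → r--
[0,11] -13+17=4 d=14 * → r--
[0,10] -13+16=3 d=13 * → r--
[0,9] -13+15=2 d=12 * → r--
[0,8] -13+12=-1 d=9 * → r--
[0,7] -13+9=-4 d=6 * → r--
[0,6] -13+7=-6 d=4 * → r--
[0,5] -13+2=-11 d=1 * → l++
[1,5] -12+2=-10 d=0 * → stop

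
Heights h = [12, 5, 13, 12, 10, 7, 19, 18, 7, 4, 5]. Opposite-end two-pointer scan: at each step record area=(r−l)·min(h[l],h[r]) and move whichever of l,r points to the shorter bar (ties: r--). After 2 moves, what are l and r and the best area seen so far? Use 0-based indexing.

l=0 r=10: min(12,5)*10=50 best=50 *, r--
l=0 r=9: min(12,4)*9=36 best=50, r--

l=0, r=8, best area=50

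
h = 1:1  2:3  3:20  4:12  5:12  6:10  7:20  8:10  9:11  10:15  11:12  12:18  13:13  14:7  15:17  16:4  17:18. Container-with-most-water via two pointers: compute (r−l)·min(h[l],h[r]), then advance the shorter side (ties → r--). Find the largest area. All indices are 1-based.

[1,17] min(1,18)*16=16 best=16 * → l++
[2,17] min(3,18)*15=45 best=45 * → l++
[3,17] min(20,18)*14=252 best=252 * → r--
[3,16] min(20,4)*13=52 best=252 → r--
[3,15] min(20,17)*12=204 best=252 → r--
[3,14] min(20,7)*11=77 best=252 → r--
[3,13] min(20,13)*10=130 best=252 → r--
[3,12] min(20,18)*9=162 best=252 → r--
[3,11] min(20,12)*8=96 best=252 → r--
[3,10] min(20,15)*7=105 best=252 → r--
[3,9] min(20,11)*6=66 best=252 → r--
[3,8] min(20,10)*5=50 best=252 → r--
[3,7] min(20,20)*4=80 best=252 → r--
[3,6] min(20,10)*3=30 best=252 → r--
[3,5] min(20,12)*2=24 best=252 → r--
[3,4] min(20,12)*1=12 best=252 → r--

max area = 252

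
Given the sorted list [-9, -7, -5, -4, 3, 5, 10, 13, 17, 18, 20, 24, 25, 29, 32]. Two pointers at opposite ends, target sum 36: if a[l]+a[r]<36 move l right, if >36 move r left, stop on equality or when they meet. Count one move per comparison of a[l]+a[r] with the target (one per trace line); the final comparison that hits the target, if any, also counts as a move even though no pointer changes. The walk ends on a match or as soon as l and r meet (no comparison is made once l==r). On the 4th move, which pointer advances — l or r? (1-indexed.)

l

l=1 r=15: -9+32=23 <36, l++
l=2 r=15: -7+32=25 <36, l++
l=3 r=15: -5+32=27 <36, l++
l=4 r=15: -4+32=28 <36, l++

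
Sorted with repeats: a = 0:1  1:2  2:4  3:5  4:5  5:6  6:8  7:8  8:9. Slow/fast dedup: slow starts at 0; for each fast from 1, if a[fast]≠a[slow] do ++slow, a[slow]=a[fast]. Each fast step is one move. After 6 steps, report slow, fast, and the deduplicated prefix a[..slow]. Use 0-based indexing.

(s=0,f=1) a[fast]=2≠a[slow]=1 write a[1]=2 → slow++,fast++
(s=1,f=2) a[fast]=4≠a[slow]=2 write a[2]=4 → slow++,fast++
(s=2,f=3) a[fast]=5≠a[slow]=4 write a[3]=5 → slow++,fast++
(s=3,f=4) a[fast]=5=a[slow] dup → fast++
(s=3,f=5) a[fast]=6≠a[slow]=5 write a[4]=6 → slow++,fast++
(s=4,f=6) a[fast]=8≠a[slow]=6 write a[5]=8 → slow++,fast++

slow=5, fast=7, prefix=[1, 2, 4, 5, 6, 8]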